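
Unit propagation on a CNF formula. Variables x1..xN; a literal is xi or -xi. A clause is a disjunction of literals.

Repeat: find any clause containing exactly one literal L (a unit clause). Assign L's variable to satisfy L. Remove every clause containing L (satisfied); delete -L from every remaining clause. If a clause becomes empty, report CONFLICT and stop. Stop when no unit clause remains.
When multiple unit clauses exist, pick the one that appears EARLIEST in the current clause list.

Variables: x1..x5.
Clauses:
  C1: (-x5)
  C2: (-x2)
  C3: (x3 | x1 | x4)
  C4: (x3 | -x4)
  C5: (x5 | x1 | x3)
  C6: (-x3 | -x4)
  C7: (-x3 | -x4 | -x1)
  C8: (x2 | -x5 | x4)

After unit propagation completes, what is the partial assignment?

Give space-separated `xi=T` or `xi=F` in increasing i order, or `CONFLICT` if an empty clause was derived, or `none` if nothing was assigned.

Answer: x2=F x5=F

Derivation:
unit clause [-5] forces x5=F; simplify:
  drop 5 from [5, 1, 3] -> [1, 3]
  satisfied 2 clause(s); 6 remain; assigned so far: [5]
unit clause [-2] forces x2=F; simplify:
  satisfied 1 clause(s); 5 remain; assigned so far: [2, 5]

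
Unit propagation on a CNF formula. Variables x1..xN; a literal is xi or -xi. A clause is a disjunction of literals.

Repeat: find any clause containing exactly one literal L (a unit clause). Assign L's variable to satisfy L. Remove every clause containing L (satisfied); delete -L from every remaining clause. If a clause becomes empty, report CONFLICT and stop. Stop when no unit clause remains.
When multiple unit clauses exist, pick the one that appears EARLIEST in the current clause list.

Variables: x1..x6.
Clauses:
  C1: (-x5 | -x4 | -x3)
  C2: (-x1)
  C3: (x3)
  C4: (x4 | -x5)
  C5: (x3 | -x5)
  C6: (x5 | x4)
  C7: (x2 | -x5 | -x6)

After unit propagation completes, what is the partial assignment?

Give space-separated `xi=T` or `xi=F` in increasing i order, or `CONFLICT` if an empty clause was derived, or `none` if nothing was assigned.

unit clause [-1] forces x1=F; simplify:
  satisfied 1 clause(s); 6 remain; assigned so far: [1]
unit clause [3] forces x3=T; simplify:
  drop -3 from [-5, -4, -3] -> [-5, -4]
  satisfied 2 clause(s); 4 remain; assigned so far: [1, 3]

Answer: x1=F x3=T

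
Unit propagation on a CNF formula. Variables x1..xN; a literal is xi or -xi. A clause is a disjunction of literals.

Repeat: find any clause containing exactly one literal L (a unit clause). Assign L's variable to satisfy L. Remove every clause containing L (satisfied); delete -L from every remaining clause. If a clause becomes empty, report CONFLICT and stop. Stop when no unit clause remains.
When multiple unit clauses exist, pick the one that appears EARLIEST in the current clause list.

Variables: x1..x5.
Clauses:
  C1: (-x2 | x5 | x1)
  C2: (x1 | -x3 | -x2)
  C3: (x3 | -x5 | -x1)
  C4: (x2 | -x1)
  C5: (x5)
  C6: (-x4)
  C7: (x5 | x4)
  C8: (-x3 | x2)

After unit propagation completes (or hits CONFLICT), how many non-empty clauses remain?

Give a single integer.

Answer: 4

Derivation:
unit clause [5] forces x5=T; simplify:
  drop -5 from [3, -5, -1] -> [3, -1]
  satisfied 3 clause(s); 5 remain; assigned so far: [5]
unit clause [-4] forces x4=F; simplify:
  satisfied 1 clause(s); 4 remain; assigned so far: [4, 5]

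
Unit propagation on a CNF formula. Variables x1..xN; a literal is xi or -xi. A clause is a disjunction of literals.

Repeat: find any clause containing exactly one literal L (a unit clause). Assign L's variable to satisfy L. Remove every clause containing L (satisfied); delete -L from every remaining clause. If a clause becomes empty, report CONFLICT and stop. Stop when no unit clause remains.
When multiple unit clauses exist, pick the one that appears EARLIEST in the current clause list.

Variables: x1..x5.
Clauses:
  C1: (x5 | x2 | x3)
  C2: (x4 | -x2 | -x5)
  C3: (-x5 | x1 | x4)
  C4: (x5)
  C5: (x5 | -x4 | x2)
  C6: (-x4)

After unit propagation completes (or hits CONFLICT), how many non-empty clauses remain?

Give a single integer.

Answer: 0

Derivation:
unit clause [5] forces x5=T; simplify:
  drop -5 from [4, -2, -5] -> [4, -2]
  drop -5 from [-5, 1, 4] -> [1, 4]
  satisfied 3 clause(s); 3 remain; assigned so far: [5]
unit clause [-4] forces x4=F; simplify:
  drop 4 from [4, -2] -> [-2]
  drop 4 from [1, 4] -> [1]
  satisfied 1 clause(s); 2 remain; assigned so far: [4, 5]
unit clause [-2] forces x2=F; simplify:
  satisfied 1 clause(s); 1 remain; assigned so far: [2, 4, 5]
unit clause [1] forces x1=T; simplify:
  satisfied 1 clause(s); 0 remain; assigned so far: [1, 2, 4, 5]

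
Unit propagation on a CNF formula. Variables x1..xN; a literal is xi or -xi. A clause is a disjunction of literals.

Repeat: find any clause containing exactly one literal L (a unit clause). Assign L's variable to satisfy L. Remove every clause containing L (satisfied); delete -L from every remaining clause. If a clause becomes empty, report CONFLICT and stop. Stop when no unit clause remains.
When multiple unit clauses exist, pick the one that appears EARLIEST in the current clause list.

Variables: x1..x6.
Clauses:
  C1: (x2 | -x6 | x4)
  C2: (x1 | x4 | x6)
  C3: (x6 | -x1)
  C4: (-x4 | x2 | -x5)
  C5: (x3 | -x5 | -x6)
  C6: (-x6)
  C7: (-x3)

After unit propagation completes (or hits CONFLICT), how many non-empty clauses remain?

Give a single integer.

Answer: 1

Derivation:
unit clause [-6] forces x6=F; simplify:
  drop 6 from [1, 4, 6] -> [1, 4]
  drop 6 from [6, -1] -> [-1]
  satisfied 3 clause(s); 4 remain; assigned so far: [6]
unit clause [-1] forces x1=F; simplify:
  drop 1 from [1, 4] -> [4]
  satisfied 1 clause(s); 3 remain; assigned so far: [1, 6]
unit clause [4] forces x4=T; simplify:
  drop -4 from [-4, 2, -5] -> [2, -5]
  satisfied 1 clause(s); 2 remain; assigned so far: [1, 4, 6]
unit clause [-3] forces x3=F; simplify:
  satisfied 1 clause(s); 1 remain; assigned so far: [1, 3, 4, 6]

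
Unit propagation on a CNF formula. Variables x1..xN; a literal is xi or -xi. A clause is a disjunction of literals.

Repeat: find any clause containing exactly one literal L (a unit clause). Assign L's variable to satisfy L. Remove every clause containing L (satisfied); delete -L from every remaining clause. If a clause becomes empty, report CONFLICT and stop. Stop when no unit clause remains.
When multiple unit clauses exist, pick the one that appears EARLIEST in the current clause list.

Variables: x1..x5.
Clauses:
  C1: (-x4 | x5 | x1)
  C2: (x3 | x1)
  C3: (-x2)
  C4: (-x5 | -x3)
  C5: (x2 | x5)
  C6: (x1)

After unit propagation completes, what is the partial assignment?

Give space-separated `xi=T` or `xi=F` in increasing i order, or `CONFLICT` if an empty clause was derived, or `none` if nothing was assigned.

unit clause [-2] forces x2=F; simplify:
  drop 2 from [2, 5] -> [5]
  satisfied 1 clause(s); 5 remain; assigned so far: [2]
unit clause [5] forces x5=T; simplify:
  drop -5 from [-5, -3] -> [-3]
  satisfied 2 clause(s); 3 remain; assigned so far: [2, 5]
unit clause [-3] forces x3=F; simplify:
  drop 3 from [3, 1] -> [1]
  satisfied 1 clause(s); 2 remain; assigned so far: [2, 3, 5]
unit clause [1] forces x1=T; simplify:
  satisfied 2 clause(s); 0 remain; assigned so far: [1, 2, 3, 5]

Answer: x1=T x2=F x3=F x5=T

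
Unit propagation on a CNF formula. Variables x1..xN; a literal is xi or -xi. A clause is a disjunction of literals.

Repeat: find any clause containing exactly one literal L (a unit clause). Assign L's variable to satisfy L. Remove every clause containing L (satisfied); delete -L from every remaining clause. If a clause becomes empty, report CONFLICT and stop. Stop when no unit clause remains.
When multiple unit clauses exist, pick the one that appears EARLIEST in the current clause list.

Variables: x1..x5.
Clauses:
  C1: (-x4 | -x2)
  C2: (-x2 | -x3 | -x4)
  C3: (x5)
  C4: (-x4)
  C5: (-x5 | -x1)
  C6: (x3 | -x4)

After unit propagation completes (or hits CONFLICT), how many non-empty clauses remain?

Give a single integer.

unit clause [5] forces x5=T; simplify:
  drop -5 from [-5, -1] -> [-1]
  satisfied 1 clause(s); 5 remain; assigned so far: [5]
unit clause [-4] forces x4=F; simplify:
  satisfied 4 clause(s); 1 remain; assigned so far: [4, 5]
unit clause [-1] forces x1=F; simplify:
  satisfied 1 clause(s); 0 remain; assigned so far: [1, 4, 5]

Answer: 0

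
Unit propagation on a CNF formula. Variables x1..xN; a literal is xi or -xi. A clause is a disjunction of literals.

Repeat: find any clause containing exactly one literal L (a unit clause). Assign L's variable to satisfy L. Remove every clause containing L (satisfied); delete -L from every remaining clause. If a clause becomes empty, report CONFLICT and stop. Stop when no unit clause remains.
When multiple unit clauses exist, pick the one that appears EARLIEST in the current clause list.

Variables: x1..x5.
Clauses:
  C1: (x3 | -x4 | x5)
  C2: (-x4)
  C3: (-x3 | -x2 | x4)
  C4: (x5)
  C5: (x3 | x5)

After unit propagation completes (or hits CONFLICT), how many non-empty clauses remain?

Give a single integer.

Answer: 1

Derivation:
unit clause [-4] forces x4=F; simplify:
  drop 4 from [-3, -2, 4] -> [-3, -2]
  satisfied 2 clause(s); 3 remain; assigned so far: [4]
unit clause [5] forces x5=T; simplify:
  satisfied 2 clause(s); 1 remain; assigned so far: [4, 5]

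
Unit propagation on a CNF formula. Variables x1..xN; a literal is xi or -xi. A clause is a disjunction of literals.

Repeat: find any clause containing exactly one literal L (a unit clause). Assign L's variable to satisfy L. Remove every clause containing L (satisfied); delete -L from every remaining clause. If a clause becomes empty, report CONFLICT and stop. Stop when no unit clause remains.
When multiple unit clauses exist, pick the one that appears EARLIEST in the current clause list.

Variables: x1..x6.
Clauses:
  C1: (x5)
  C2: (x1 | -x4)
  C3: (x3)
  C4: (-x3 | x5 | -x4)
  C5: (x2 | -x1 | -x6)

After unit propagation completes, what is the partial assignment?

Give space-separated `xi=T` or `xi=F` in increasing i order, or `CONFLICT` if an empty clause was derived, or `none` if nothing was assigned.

unit clause [5] forces x5=T; simplify:
  satisfied 2 clause(s); 3 remain; assigned so far: [5]
unit clause [3] forces x3=T; simplify:
  satisfied 1 clause(s); 2 remain; assigned so far: [3, 5]

Answer: x3=T x5=T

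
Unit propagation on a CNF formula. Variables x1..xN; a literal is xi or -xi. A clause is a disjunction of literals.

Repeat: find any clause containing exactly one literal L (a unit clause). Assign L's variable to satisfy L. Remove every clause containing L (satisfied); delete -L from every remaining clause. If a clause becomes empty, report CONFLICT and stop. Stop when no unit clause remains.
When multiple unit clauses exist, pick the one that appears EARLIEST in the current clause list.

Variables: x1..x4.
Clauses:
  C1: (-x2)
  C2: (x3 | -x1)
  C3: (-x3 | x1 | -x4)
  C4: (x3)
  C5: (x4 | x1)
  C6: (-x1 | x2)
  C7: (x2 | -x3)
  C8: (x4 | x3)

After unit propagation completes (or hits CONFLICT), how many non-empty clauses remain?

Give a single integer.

Answer: 3

Derivation:
unit clause [-2] forces x2=F; simplify:
  drop 2 from [-1, 2] -> [-1]
  drop 2 from [2, -3] -> [-3]
  satisfied 1 clause(s); 7 remain; assigned so far: [2]
unit clause [3] forces x3=T; simplify:
  drop -3 from [-3, 1, -4] -> [1, -4]
  drop -3 from [-3] -> [] (empty!)
  satisfied 3 clause(s); 4 remain; assigned so far: [2, 3]
CONFLICT (empty clause)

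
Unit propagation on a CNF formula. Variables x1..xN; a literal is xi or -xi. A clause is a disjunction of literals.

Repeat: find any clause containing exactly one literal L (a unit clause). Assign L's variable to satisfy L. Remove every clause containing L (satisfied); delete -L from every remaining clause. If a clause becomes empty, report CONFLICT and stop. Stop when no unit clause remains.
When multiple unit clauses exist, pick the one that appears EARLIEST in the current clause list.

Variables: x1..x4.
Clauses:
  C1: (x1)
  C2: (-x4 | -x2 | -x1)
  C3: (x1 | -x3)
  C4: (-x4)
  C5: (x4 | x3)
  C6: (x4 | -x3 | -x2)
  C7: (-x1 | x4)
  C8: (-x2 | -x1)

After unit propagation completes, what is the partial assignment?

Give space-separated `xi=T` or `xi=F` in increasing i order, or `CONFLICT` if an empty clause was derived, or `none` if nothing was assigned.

unit clause [1] forces x1=T; simplify:
  drop -1 from [-4, -2, -1] -> [-4, -2]
  drop -1 from [-1, 4] -> [4]
  drop -1 from [-2, -1] -> [-2]
  satisfied 2 clause(s); 6 remain; assigned so far: [1]
unit clause [-4] forces x4=F; simplify:
  drop 4 from [4, 3] -> [3]
  drop 4 from [4, -3, -2] -> [-3, -2]
  drop 4 from [4] -> [] (empty!)
  satisfied 2 clause(s); 4 remain; assigned so far: [1, 4]
CONFLICT (empty clause)

Answer: CONFLICT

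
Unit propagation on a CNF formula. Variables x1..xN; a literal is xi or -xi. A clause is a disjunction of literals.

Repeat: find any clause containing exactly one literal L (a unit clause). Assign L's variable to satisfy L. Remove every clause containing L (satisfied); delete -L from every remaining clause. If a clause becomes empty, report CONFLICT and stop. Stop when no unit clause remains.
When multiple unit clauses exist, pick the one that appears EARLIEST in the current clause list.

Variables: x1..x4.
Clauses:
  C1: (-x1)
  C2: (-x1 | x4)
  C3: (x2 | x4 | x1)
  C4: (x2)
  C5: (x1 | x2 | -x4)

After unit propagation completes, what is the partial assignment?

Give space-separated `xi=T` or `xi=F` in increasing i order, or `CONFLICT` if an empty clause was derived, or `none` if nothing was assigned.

unit clause [-1] forces x1=F; simplify:
  drop 1 from [2, 4, 1] -> [2, 4]
  drop 1 from [1, 2, -4] -> [2, -4]
  satisfied 2 clause(s); 3 remain; assigned so far: [1]
unit clause [2] forces x2=T; simplify:
  satisfied 3 clause(s); 0 remain; assigned so far: [1, 2]

Answer: x1=F x2=T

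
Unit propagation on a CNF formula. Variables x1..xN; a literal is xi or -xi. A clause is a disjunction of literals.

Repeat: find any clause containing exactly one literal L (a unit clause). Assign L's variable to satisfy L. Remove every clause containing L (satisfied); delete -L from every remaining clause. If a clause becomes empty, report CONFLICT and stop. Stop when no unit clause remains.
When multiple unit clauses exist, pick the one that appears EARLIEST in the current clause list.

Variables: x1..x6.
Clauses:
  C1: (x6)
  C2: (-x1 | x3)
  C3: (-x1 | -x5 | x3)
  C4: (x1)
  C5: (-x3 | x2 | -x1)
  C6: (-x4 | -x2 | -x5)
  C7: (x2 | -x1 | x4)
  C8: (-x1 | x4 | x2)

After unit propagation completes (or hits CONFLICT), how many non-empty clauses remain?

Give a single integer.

unit clause [6] forces x6=T; simplify:
  satisfied 1 clause(s); 7 remain; assigned so far: [6]
unit clause [1] forces x1=T; simplify:
  drop -1 from [-1, 3] -> [3]
  drop -1 from [-1, -5, 3] -> [-5, 3]
  drop -1 from [-3, 2, -1] -> [-3, 2]
  drop -1 from [2, -1, 4] -> [2, 4]
  drop -1 from [-1, 4, 2] -> [4, 2]
  satisfied 1 clause(s); 6 remain; assigned so far: [1, 6]
unit clause [3] forces x3=T; simplify:
  drop -3 from [-3, 2] -> [2]
  satisfied 2 clause(s); 4 remain; assigned so far: [1, 3, 6]
unit clause [2] forces x2=T; simplify:
  drop -2 from [-4, -2, -5] -> [-4, -5]
  satisfied 3 clause(s); 1 remain; assigned so far: [1, 2, 3, 6]

Answer: 1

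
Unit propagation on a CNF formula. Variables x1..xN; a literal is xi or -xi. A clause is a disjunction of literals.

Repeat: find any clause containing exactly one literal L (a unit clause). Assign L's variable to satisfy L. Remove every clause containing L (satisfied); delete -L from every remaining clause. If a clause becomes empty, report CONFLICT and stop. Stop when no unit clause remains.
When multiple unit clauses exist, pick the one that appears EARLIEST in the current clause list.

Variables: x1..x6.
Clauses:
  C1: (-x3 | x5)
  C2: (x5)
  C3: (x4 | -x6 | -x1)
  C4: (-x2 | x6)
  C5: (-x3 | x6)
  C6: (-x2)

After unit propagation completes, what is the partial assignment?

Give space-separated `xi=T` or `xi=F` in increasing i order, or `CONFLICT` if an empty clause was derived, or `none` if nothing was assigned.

unit clause [5] forces x5=T; simplify:
  satisfied 2 clause(s); 4 remain; assigned so far: [5]
unit clause [-2] forces x2=F; simplify:
  satisfied 2 clause(s); 2 remain; assigned so far: [2, 5]

Answer: x2=F x5=T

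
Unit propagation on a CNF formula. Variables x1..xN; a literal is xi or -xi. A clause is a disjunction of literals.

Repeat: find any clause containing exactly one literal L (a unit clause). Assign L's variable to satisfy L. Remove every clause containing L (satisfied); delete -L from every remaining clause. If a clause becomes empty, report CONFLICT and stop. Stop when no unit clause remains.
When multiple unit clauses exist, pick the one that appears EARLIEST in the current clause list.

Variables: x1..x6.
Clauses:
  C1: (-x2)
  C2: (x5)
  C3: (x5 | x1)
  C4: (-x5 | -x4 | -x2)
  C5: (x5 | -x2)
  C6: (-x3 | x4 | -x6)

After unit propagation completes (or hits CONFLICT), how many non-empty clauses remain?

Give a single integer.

unit clause [-2] forces x2=F; simplify:
  satisfied 3 clause(s); 3 remain; assigned so far: [2]
unit clause [5] forces x5=T; simplify:
  satisfied 2 clause(s); 1 remain; assigned so far: [2, 5]

Answer: 1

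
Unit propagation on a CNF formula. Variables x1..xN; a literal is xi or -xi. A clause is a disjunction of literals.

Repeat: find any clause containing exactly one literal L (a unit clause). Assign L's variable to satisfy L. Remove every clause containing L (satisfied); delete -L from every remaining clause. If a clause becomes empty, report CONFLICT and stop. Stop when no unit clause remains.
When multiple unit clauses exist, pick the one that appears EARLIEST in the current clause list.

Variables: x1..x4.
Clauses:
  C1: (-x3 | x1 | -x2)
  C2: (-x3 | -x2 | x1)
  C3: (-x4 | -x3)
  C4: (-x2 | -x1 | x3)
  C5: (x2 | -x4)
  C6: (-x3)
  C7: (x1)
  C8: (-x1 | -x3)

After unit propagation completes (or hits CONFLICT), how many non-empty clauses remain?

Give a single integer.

unit clause [-3] forces x3=F; simplify:
  drop 3 from [-2, -1, 3] -> [-2, -1]
  satisfied 5 clause(s); 3 remain; assigned so far: [3]
unit clause [1] forces x1=T; simplify:
  drop -1 from [-2, -1] -> [-2]
  satisfied 1 clause(s); 2 remain; assigned so far: [1, 3]
unit clause [-2] forces x2=F; simplify:
  drop 2 from [2, -4] -> [-4]
  satisfied 1 clause(s); 1 remain; assigned so far: [1, 2, 3]
unit clause [-4] forces x4=F; simplify:
  satisfied 1 clause(s); 0 remain; assigned so far: [1, 2, 3, 4]

Answer: 0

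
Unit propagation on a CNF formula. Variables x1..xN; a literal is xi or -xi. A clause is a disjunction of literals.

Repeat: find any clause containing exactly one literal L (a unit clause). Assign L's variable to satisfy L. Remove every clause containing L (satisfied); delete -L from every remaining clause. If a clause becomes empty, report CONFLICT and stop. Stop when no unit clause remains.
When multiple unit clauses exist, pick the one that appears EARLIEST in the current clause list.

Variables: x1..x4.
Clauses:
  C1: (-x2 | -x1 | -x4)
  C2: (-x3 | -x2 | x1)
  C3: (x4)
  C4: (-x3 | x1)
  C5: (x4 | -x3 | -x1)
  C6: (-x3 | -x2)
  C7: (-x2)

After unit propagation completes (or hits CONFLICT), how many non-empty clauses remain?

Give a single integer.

unit clause [4] forces x4=T; simplify:
  drop -4 from [-2, -1, -4] -> [-2, -1]
  satisfied 2 clause(s); 5 remain; assigned so far: [4]
unit clause [-2] forces x2=F; simplify:
  satisfied 4 clause(s); 1 remain; assigned so far: [2, 4]

Answer: 1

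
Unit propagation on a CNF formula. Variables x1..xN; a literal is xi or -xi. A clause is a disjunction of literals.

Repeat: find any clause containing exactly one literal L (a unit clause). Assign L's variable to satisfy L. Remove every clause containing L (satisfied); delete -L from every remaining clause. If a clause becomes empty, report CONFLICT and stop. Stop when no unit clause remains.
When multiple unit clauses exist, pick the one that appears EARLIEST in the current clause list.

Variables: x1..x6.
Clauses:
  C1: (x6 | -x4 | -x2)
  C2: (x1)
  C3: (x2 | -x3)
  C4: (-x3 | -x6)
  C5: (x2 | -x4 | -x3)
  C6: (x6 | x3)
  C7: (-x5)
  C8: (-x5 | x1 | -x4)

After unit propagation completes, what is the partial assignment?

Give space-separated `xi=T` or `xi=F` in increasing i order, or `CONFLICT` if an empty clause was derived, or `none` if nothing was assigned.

unit clause [1] forces x1=T; simplify:
  satisfied 2 clause(s); 6 remain; assigned so far: [1]
unit clause [-5] forces x5=F; simplify:
  satisfied 1 clause(s); 5 remain; assigned so far: [1, 5]

Answer: x1=T x5=F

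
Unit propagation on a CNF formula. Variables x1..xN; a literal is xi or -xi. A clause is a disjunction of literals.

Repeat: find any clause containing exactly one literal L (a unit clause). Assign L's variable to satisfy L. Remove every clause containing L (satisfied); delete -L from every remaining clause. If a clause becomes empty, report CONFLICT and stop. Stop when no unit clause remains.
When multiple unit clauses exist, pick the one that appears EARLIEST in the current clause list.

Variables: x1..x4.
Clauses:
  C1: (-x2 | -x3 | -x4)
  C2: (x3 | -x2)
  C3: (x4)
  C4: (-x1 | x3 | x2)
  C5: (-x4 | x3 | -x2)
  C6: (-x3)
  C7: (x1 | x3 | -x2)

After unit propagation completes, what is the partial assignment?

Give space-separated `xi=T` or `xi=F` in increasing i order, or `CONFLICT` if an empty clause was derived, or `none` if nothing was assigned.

Answer: x1=F x2=F x3=F x4=T

Derivation:
unit clause [4] forces x4=T; simplify:
  drop -4 from [-2, -3, -4] -> [-2, -3]
  drop -4 from [-4, 3, -2] -> [3, -2]
  satisfied 1 clause(s); 6 remain; assigned so far: [4]
unit clause [-3] forces x3=F; simplify:
  drop 3 from [3, -2] -> [-2]
  drop 3 from [-1, 3, 2] -> [-1, 2]
  drop 3 from [3, -2] -> [-2]
  drop 3 from [1, 3, -2] -> [1, -2]
  satisfied 2 clause(s); 4 remain; assigned so far: [3, 4]
unit clause [-2] forces x2=F; simplify:
  drop 2 from [-1, 2] -> [-1]
  satisfied 3 clause(s); 1 remain; assigned so far: [2, 3, 4]
unit clause [-1] forces x1=F; simplify:
  satisfied 1 clause(s); 0 remain; assigned so far: [1, 2, 3, 4]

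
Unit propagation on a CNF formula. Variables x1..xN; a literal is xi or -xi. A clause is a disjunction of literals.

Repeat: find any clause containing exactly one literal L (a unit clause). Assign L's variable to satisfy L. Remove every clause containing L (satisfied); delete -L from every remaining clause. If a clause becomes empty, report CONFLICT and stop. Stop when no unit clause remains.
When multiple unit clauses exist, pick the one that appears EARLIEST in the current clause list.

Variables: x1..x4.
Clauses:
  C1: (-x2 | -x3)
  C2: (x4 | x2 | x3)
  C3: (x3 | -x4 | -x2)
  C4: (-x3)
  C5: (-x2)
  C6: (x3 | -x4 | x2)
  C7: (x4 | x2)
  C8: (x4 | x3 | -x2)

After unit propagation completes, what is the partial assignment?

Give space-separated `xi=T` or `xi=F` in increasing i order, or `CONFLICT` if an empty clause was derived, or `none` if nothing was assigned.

unit clause [-3] forces x3=F; simplify:
  drop 3 from [4, 2, 3] -> [4, 2]
  drop 3 from [3, -4, -2] -> [-4, -2]
  drop 3 from [3, -4, 2] -> [-4, 2]
  drop 3 from [4, 3, -2] -> [4, -2]
  satisfied 2 clause(s); 6 remain; assigned so far: [3]
unit clause [-2] forces x2=F; simplify:
  drop 2 from [4, 2] -> [4]
  drop 2 from [-4, 2] -> [-4]
  drop 2 from [4, 2] -> [4]
  satisfied 3 clause(s); 3 remain; assigned so far: [2, 3]
unit clause [4] forces x4=T; simplify:
  drop -4 from [-4] -> [] (empty!)
  satisfied 2 clause(s); 1 remain; assigned so far: [2, 3, 4]
CONFLICT (empty clause)

Answer: CONFLICT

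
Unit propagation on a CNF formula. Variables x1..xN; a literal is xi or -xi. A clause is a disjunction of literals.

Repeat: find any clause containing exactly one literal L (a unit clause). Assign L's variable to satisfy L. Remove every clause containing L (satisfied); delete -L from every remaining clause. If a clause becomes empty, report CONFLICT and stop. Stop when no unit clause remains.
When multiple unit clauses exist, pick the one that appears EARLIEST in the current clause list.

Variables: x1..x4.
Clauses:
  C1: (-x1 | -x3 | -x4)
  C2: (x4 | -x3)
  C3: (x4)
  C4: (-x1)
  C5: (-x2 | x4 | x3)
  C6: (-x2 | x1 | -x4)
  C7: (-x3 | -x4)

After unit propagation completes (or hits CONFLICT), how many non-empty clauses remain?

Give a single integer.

Answer: 0

Derivation:
unit clause [4] forces x4=T; simplify:
  drop -4 from [-1, -3, -4] -> [-1, -3]
  drop -4 from [-2, 1, -4] -> [-2, 1]
  drop -4 from [-3, -4] -> [-3]
  satisfied 3 clause(s); 4 remain; assigned so far: [4]
unit clause [-1] forces x1=F; simplify:
  drop 1 from [-2, 1] -> [-2]
  satisfied 2 clause(s); 2 remain; assigned so far: [1, 4]
unit clause [-2] forces x2=F; simplify:
  satisfied 1 clause(s); 1 remain; assigned so far: [1, 2, 4]
unit clause [-3] forces x3=F; simplify:
  satisfied 1 clause(s); 0 remain; assigned so far: [1, 2, 3, 4]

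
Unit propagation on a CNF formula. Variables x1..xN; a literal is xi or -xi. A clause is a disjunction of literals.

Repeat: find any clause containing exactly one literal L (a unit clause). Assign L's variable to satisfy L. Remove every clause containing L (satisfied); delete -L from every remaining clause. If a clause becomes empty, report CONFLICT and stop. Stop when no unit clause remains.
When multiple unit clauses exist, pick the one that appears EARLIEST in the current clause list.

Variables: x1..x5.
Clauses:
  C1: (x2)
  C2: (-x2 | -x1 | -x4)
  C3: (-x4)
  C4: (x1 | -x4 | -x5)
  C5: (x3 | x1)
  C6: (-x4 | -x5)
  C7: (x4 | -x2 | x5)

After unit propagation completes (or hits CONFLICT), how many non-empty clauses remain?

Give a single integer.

Answer: 1

Derivation:
unit clause [2] forces x2=T; simplify:
  drop -2 from [-2, -1, -4] -> [-1, -4]
  drop -2 from [4, -2, 5] -> [4, 5]
  satisfied 1 clause(s); 6 remain; assigned so far: [2]
unit clause [-4] forces x4=F; simplify:
  drop 4 from [4, 5] -> [5]
  satisfied 4 clause(s); 2 remain; assigned so far: [2, 4]
unit clause [5] forces x5=T; simplify:
  satisfied 1 clause(s); 1 remain; assigned so far: [2, 4, 5]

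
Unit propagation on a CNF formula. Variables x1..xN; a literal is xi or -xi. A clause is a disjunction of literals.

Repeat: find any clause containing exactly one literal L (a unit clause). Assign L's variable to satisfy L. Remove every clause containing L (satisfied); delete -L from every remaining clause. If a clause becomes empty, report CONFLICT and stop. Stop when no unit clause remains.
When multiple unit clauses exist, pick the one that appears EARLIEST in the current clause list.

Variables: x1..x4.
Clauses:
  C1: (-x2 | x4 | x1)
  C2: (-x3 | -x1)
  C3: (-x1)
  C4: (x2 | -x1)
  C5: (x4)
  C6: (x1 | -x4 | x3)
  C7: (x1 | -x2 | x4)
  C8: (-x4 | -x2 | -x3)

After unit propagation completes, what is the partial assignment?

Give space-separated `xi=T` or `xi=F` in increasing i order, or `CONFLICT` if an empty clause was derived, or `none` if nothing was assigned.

Answer: x1=F x2=F x3=T x4=T

Derivation:
unit clause [-1] forces x1=F; simplify:
  drop 1 from [-2, 4, 1] -> [-2, 4]
  drop 1 from [1, -4, 3] -> [-4, 3]
  drop 1 from [1, -2, 4] -> [-2, 4]
  satisfied 3 clause(s); 5 remain; assigned so far: [1]
unit clause [4] forces x4=T; simplify:
  drop -4 from [-4, 3] -> [3]
  drop -4 from [-4, -2, -3] -> [-2, -3]
  satisfied 3 clause(s); 2 remain; assigned so far: [1, 4]
unit clause [3] forces x3=T; simplify:
  drop -3 from [-2, -3] -> [-2]
  satisfied 1 clause(s); 1 remain; assigned so far: [1, 3, 4]
unit clause [-2] forces x2=F; simplify:
  satisfied 1 clause(s); 0 remain; assigned so far: [1, 2, 3, 4]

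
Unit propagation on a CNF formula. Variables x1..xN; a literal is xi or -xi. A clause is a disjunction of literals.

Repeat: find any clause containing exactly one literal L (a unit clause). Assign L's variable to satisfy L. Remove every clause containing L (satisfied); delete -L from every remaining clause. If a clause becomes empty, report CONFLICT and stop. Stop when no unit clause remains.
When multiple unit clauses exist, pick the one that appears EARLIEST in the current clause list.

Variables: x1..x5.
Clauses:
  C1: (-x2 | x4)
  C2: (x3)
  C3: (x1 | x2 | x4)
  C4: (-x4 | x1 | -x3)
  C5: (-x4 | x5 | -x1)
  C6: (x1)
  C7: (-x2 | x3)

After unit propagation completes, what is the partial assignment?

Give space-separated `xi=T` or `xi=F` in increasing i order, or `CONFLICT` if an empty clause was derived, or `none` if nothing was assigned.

unit clause [3] forces x3=T; simplify:
  drop -3 from [-4, 1, -3] -> [-4, 1]
  satisfied 2 clause(s); 5 remain; assigned so far: [3]
unit clause [1] forces x1=T; simplify:
  drop -1 from [-4, 5, -1] -> [-4, 5]
  satisfied 3 clause(s); 2 remain; assigned so far: [1, 3]

Answer: x1=T x3=T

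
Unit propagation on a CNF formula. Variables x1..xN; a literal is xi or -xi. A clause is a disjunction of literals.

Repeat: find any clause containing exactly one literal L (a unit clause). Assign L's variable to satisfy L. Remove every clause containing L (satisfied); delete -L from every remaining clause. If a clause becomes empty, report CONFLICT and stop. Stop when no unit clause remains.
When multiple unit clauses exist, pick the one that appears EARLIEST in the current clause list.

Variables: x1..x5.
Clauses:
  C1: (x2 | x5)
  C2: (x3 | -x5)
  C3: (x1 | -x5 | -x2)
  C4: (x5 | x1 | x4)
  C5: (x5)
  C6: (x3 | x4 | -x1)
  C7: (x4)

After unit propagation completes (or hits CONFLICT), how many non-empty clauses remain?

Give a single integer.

unit clause [5] forces x5=T; simplify:
  drop -5 from [3, -5] -> [3]
  drop -5 from [1, -5, -2] -> [1, -2]
  satisfied 3 clause(s); 4 remain; assigned so far: [5]
unit clause [3] forces x3=T; simplify:
  satisfied 2 clause(s); 2 remain; assigned so far: [3, 5]
unit clause [4] forces x4=T; simplify:
  satisfied 1 clause(s); 1 remain; assigned so far: [3, 4, 5]

Answer: 1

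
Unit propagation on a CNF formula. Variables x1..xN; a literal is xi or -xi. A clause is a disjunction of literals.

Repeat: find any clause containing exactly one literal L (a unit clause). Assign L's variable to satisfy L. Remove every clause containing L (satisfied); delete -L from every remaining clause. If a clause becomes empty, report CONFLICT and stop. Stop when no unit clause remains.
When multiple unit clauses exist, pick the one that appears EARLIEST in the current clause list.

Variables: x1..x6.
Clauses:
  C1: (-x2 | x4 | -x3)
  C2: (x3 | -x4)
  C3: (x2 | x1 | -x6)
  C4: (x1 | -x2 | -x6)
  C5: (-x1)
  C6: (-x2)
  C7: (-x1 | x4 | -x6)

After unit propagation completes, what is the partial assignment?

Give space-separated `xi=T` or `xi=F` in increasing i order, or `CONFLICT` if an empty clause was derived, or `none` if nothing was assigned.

Answer: x1=F x2=F x6=F

Derivation:
unit clause [-1] forces x1=F; simplify:
  drop 1 from [2, 1, -6] -> [2, -6]
  drop 1 from [1, -2, -6] -> [-2, -6]
  satisfied 2 clause(s); 5 remain; assigned so far: [1]
unit clause [-2] forces x2=F; simplify:
  drop 2 from [2, -6] -> [-6]
  satisfied 3 clause(s); 2 remain; assigned so far: [1, 2]
unit clause [-6] forces x6=F; simplify:
  satisfied 1 clause(s); 1 remain; assigned so far: [1, 2, 6]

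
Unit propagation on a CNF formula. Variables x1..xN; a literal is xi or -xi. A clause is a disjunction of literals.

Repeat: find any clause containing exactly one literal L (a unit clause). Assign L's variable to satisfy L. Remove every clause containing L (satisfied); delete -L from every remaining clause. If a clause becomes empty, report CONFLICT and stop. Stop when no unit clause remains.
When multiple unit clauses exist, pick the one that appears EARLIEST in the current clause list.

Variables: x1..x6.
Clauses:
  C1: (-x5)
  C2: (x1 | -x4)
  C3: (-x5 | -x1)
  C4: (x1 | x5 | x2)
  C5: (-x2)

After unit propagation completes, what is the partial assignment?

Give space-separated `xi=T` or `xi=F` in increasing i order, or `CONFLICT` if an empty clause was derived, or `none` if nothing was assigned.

unit clause [-5] forces x5=F; simplify:
  drop 5 from [1, 5, 2] -> [1, 2]
  satisfied 2 clause(s); 3 remain; assigned so far: [5]
unit clause [-2] forces x2=F; simplify:
  drop 2 from [1, 2] -> [1]
  satisfied 1 clause(s); 2 remain; assigned so far: [2, 5]
unit clause [1] forces x1=T; simplify:
  satisfied 2 clause(s); 0 remain; assigned so far: [1, 2, 5]

Answer: x1=T x2=F x5=F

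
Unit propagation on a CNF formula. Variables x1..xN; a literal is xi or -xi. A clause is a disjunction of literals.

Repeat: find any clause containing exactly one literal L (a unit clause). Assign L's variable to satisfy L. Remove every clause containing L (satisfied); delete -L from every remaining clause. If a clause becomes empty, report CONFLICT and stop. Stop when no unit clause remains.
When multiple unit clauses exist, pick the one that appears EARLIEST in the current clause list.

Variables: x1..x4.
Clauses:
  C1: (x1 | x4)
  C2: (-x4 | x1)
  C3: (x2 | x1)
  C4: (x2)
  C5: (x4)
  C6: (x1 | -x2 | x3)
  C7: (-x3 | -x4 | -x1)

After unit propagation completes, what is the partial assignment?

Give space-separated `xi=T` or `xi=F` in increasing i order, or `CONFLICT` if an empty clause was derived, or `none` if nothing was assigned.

unit clause [2] forces x2=T; simplify:
  drop -2 from [1, -2, 3] -> [1, 3]
  satisfied 2 clause(s); 5 remain; assigned so far: [2]
unit clause [4] forces x4=T; simplify:
  drop -4 from [-4, 1] -> [1]
  drop -4 from [-3, -4, -1] -> [-3, -1]
  satisfied 2 clause(s); 3 remain; assigned so far: [2, 4]
unit clause [1] forces x1=T; simplify:
  drop -1 from [-3, -1] -> [-3]
  satisfied 2 clause(s); 1 remain; assigned so far: [1, 2, 4]
unit clause [-3] forces x3=F; simplify:
  satisfied 1 clause(s); 0 remain; assigned so far: [1, 2, 3, 4]

Answer: x1=T x2=T x3=F x4=T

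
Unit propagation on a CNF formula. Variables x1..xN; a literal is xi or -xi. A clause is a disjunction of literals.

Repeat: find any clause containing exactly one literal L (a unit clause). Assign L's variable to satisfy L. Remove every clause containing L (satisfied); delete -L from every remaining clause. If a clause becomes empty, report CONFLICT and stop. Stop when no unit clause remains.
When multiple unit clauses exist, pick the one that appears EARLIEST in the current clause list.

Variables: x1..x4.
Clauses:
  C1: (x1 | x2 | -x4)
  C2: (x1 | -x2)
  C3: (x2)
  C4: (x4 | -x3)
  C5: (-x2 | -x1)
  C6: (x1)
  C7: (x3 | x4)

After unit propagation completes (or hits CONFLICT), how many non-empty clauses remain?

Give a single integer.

Answer: 2

Derivation:
unit clause [2] forces x2=T; simplify:
  drop -2 from [1, -2] -> [1]
  drop -2 from [-2, -1] -> [-1]
  satisfied 2 clause(s); 5 remain; assigned so far: [2]
unit clause [1] forces x1=T; simplify:
  drop -1 from [-1] -> [] (empty!)
  satisfied 2 clause(s); 3 remain; assigned so far: [1, 2]
CONFLICT (empty clause)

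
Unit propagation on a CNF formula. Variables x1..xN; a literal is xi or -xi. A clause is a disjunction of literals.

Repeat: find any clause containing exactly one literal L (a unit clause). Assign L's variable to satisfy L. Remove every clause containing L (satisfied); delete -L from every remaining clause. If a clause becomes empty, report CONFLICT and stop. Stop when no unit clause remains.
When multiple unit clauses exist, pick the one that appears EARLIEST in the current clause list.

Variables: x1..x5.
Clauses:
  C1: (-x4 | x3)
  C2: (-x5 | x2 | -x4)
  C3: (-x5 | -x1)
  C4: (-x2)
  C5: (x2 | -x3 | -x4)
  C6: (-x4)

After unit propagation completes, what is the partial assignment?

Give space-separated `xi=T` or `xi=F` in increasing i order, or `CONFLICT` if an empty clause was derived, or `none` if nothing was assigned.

Answer: x2=F x4=F

Derivation:
unit clause [-2] forces x2=F; simplify:
  drop 2 from [-5, 2, -4] -> [-5, -4]
  drop 2 from [2, -3, -4] -> [-3, -4]
  satisfied 1 clause(s); 5 remain; assigned so far: [2]
unit clause [-4] forces x4=F; simplify:
  satisfied 4 clause(s); 1 remain; assigned so far: [2, 4]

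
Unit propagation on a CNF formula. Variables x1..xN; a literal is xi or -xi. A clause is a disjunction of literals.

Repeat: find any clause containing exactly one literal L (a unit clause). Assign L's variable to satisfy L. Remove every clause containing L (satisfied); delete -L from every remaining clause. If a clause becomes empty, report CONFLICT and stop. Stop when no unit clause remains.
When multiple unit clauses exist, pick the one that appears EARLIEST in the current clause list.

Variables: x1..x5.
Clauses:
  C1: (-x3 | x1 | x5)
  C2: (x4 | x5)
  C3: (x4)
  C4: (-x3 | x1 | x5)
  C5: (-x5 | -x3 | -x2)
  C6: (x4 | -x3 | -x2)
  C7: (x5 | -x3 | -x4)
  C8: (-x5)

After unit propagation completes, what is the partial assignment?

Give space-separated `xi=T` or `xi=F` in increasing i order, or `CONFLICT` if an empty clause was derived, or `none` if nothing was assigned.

unit clause [4] forces x4=T; simplify:
  drop -4 from [5, -3, -4] -> [5, -3]
  satisfied 3 clause(s); 5 remain; assigned so far: [4]
unit clause [-5] forces x5=F; simplify:
  drop 5 from [-3, 1, 5] -> [-3, 1]
  drop 5 from [-3, 1, 5] -> [-3, 1]
  drop 5 from [5, -3] -> [-3]
  satisfied 2 clause(s); 3 remain; assigned so far: [4, 5]
unit clause [-3] forces x3=F; simplify:
  satisfied 3 clause(s); 0 remain; assigned so far: [3, 4, 5]

Answer: x3=F x4=T x5=F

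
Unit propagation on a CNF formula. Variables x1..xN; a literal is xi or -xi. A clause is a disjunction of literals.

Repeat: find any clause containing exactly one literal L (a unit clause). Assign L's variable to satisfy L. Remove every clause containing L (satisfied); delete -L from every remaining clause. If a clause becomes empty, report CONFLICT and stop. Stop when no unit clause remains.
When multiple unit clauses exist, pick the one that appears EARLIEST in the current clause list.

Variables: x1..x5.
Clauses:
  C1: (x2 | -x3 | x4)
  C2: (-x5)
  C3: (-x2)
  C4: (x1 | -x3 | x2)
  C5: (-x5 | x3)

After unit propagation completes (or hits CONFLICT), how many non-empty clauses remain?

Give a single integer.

unit clause [-5] forces x5=F; simplify:
  satisfied 2 clause(s); 3 remain; assigned so far: [5]
unit clause [-2] forces x2=F; simplify:
  drop 2 from [2, -3, 4] -> [-3, 4]
  drop 2 from [1, -3, 2] -> [1, -3]
  satisfied 1 clause(s); 2 remain; assigned so far: [2, 5]

Answer: 2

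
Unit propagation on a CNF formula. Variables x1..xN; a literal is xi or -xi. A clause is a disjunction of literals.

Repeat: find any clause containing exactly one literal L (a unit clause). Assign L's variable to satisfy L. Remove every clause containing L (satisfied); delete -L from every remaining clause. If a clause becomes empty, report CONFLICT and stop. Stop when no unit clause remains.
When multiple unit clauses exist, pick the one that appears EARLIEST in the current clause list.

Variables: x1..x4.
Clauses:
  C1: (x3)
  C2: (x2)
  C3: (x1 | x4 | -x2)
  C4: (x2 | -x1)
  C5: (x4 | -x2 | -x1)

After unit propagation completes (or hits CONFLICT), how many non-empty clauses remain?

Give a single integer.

Answer: 2

Derivation:
unit clause [3] forces x3=T; simplify:
  satisfied 1 clause(s); 4 remain; assigned so far: [3]
unit clause [2] forces x2=T; simplify:
  drop -2 from [1, 4, -2] -> [1, 4]
  drop -2 from [4, -2, -1] -> [4, -1]
  satisfied 2 clause(s); 2 remain; assigned so far: [2, 3]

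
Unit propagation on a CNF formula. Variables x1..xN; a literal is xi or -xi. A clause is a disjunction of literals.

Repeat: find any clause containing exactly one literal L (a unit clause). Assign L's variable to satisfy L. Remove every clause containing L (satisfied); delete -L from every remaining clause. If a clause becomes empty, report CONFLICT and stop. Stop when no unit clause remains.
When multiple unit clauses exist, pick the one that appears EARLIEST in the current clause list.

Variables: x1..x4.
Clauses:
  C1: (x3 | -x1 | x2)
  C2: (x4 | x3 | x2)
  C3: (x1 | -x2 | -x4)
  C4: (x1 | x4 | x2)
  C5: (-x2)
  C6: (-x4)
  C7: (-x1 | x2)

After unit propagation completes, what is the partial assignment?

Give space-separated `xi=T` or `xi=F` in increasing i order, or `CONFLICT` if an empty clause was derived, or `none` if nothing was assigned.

Answer: CONFLICT

Derivation:
unit clause [-2] forces x2=F; simplify:
  drop 2 from [3, -1, 2] -> [3, -1]
  drop 2 from [4, 3, 2] -> [4, 3]
  drop 2 from [1, 4, 2] -> [1, 4]
  drop 2 from [-1, 2] -> [-1]
  satisfied 2 clause(s); 5 remain; assigned so far: [2]
unit clause [-4] forces x4=F; simplify:
  drop 4 from [4, 3] -> [3]
  drop 4 from [1, 4] -> [1]
  satisfied 1 clause(s); 4 remain; assigned so far: [2, 4]
unit clause [3] forces x3=T; simplify:
  satisfied 2 clause(s); 2 remain; assigned so far: [2, 3, 4]
unit clause [1] forces x1=T; simplify:
  drop -1 from [-1] -> [] (empty!)
  satisfied 1 clause(s); 1 remain; assigned so far: [1, 2, 3, 4]
CONFLICT (empty clause)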